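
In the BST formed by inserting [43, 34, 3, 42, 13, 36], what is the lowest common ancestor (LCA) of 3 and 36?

Tree insertion order: [43, 34, 3, 42, 13, 36]
Tree (level-order array): [43, 34, None, 3, 42, None, 13, 36]
In a BST, the LCA of p=3, q=36 is the first node v on the
root-to-leaf path with p <= v <= q (go left if both < v, right if both > v).
Walk from root:
  at 43: both 3 and 36 < 43, go left
  at 34: 3 <= 34 <= 36, this is the LCA
LCA = 34


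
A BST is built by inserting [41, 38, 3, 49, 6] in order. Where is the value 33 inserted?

Starting tree (level order): [41, 38, 49, 3, None, None, None, None, 6]
Insertion path: 41 -> 38 -> 3 -> 6
Result: insert 33 as right child of 6
Final tree (level order): [41, 38, 49, 3, None, None, None, None, 6, None, 33]


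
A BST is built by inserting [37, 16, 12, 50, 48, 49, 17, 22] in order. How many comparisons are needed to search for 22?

Search path for 22: 37 -> 16 -> 17 -> 22
Found: True
Comparisons: 4


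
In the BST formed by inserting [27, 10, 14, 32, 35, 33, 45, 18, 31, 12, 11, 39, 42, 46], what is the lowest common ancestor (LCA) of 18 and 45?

Tree insertion order: [27, 10, 14, 32, 35, 33, 45, 18, 31, 12, 11, 39, 42, 46]
Tree (level-order array): [27, 10, 32, None, 14, 31, 35, 12, 18, None, None, 33, 45, 11, None, None, None, None, None, 39, 46, None, None, None, 42]
In a BST, the LCA of p=18, q=45 is the first node v on the
root-to-leaf path with p <= v <= q (go left if both < v, right if both > v).
Walk from root:
  at 27: 18 <= 27 <= 45, this is the LCA
LCA = 27


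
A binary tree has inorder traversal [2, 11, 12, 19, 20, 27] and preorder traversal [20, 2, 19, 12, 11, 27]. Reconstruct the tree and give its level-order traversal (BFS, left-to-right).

Inorder:  [2, 11, 12, 19, 20, 27]
Preorder: [20, 2, 19, 12, 11, 27]
Algorithm: preorder visits root first, so consume preorder in order;
for each root, split the current inorder slice at that value into
left-subtree inorder and right-subtree inorder, then recurse.
Recursive splits:
  root=20; inorder splits into left=[2, 11, 12, 19], right=[27]
  root=2; inorder splits into left=[], right=[11, 12, 19]
  root=19; inorder splits into left=[11, 12], right=[]
  root=12; inorder splits into left=[11], right=[]
  root=11; inorder splits into left=[], right=[]
  root=27; inorder splits into left=[], right=[]
Reconstructed level-order: [20, 2, 27, 19, 12, 11]


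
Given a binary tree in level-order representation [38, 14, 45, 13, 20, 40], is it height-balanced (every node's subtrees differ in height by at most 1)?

Tree (level-order array): [38, 14, 45, 13, 20, 40]
Definition: a tree is height-balanced if, at every node, |h(left) - h(right)| <= 1 (empty subtree has height -1).
Bottom-up per-node check:
  node 13: h_left=-1, h_right=-1, diff=0 [OK], height=0
  node 20: h_left=-1, h_right=-1, diff=0 [OK], height=0
  node 14: h_left=0, h_right=0, diff=0 [OK], height=1
  node 40: h_left=-1, h_right=-1, diff=0 [OK], height=0
  node 45: h_left=0, h_right=-1, diff=1 [OK], height=1
  node 38: h_left=1, h_right=1, diff=0 [OK], height=2
All nodes satisfy the balance condition.
Result: Balanced


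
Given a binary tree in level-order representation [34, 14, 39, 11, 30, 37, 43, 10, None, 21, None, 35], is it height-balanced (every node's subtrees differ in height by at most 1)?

Tree (level-order array): [34, 14, 39, 11, 30, 37, 43, 10, None, 21, None, 35]
Definition: a tree is height-balanced if, at every node, |h(left) - h(right)| <= 1 (empty subtree has height -1).
Bottom-up per-node check:
  node 10: h_left=-1, h_right=-1, diff=0 [OK], height=0
  node 11: h_left=0, h_right=-1, diff=1 [OK], height=1
  node 21: h_left=-1, h_right=-1, diff=0 [OK], height=0
  node 30: h_left=0, h_right=-1, diff=1 [OK], height=1
  node 14: h_left=1, h_right=1, diff=0 [OK], height=2
  node 35: h_left=-1, h_right=-1, diff=0 [OK], height=0
  node 37: h_left=0, h_right=-1, diff=1 [OK], height=1
  node 43: h_left=-1, h_right=-1, diff=0 [OK], height=0
  node 39: h_left=1, h_right=0, diff=1 [OK], height=2
  node 34: h_left=2, h_right=2, diff=0 [OK], height=3
All nodes satisfy the balance condition.
Result: Balanced


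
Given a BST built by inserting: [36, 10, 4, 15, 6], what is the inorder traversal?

Tree insertion order: [36, 10, 4, 15, 6]
Tree (level-order array): [36, 10, None, 4, 15, None, 6]
Inorder traversal: [4, 6, 10, 15, 36]


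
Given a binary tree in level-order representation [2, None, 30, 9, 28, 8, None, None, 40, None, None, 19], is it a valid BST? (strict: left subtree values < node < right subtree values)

Level-order array: [2, None, 30, 9, 28, 8, None, None, 40, None, None, 19]
Validate using subtree bounds (lo, hi): at each node, require lo < value < hi,
then recurse left with hi=value and right with lo=value.
Preorder trace (stopping at first violation):
  at node 2 with bounds (-inf, +inf): OK
  at node 30 with bounds (2, +inf): OK
  at node 9 with bounds (2, 30): OK
  at node 8 with bounds (2, 9): OK
  at node 28 with bounds (30, +inf): VIOLATION
Node 28 violates its bound: not (30 < 28 < +inf).
Result: Not a valid BST


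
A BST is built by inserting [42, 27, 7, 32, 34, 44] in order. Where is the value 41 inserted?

Starting tree (level order): [42, 27, 44, 7, 32, None, None, None, None, None, 34]
Insertion path: 42 -> 27 -> 32 -> 34
Result: insert 41 as right child of 34
Final tree (level order): [42, 27, 44, 7, 32, None, None, None, None, None, 34, None, 41]


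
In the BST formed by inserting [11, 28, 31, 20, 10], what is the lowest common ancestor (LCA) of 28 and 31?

Tree insertion order: [11, 28, 31, 20, 10]
Tree (level-order array): [11, 10, 28, None, None, 20, 31]
In a BST, the LCA of p=28, q=31 is the first node v on the
root-to-leaf path with p <= v <= q (go left if both < v, right if both > v).
Walk from root:
  at 11: both 28 and 31 > 11, go right
  at 28: 28 <= 28 <= 31, this is the LCA
LCA = 28


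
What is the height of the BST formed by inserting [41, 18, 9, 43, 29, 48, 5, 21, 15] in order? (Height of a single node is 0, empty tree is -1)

Insertion order: [41, 18, 9, 43, 29, 48, 5, 21, 15]
Tree (level-order array): [41, 18, 43, 9, 29, None, 48, 5, 15, 21]
Compute height bottom-up (empty subtree = -1):
  height(5) = 1 + max(-1, -1) = 0
  height(15) = 1 + max(-1, -1) = 0
  height(9) = 1 + max(0, 0) = 1
  height(21) = 1 + max(-1, -1) = 0
  height(29) = 1 + max(0, -1) = 1
  height(18) = 1 + max(1, 1) = 2
  height(48) = 1 + max(-1, -1) = 0
  height(43) = 1 + max(-1, 0) = 1
  height(41) = 1 + max(2, 1) = 3
Height = 3


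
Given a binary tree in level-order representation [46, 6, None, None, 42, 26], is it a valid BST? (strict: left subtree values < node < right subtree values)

Level-order array: [46, 6, None, None, 42, 26]
Validate using subtree bounds (lo, hi): at each node, require lo < value < hi,
then recurse left with hi=value and right with lo=value.
Preorder trace (stopping at first violation):
  at node 46 with bounds (-inf, +inf): OK
  at node 6 with bounds (-inf, 46): OK
  at node 42 with bounds (6, 46): OK
  at node 26 with bounds (6, 42): OK
No violation found at any node.
Result: Valid BST


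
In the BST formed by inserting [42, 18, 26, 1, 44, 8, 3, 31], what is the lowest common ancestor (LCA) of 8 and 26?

Tree insertion order: [42, 18, 26, 1, 44, 8, 3, 31]
Tree (level-order array): [42, 18, 44, 1, 26, None, None, None, 8, None, 31, 3]
In a BST, the LCA of p=8, q=26 is the first node v on the
root-to-leaf path with p <= v <= q (go left if both < v, right if both > v).
Walk from root:
  at 42: both 8 and 26 < 42, go left
  at 18: 8 <= 18 <= 26, this is the LCA
LCA = 18


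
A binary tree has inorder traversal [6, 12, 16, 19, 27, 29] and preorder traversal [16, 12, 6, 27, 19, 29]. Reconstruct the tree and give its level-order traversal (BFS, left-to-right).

Inorder:  [6, 12, 16, 19, 27, 29]
Preorder: [16, 12, 6, 27, 19, 29]
Algorithm: preorder visits root first, so consume preorder in order;
for each root, split the current inorder slice at that value into
left-subtree inorder and right-subtree inorder, then recurse.
Recursive splits:
  root=16; inorder splits into left=[6, 12], right=[19, 27, 29]
  root=12; inorder splits into left=[6], right=[]
  root=6; inorder splits into left=[], right=[]
  root=27; inorder splits into left=[19], right=[29]
  root=19; inorder splits into left=[], right=[]
  root=29; inorder splits into left=[], right=[]
Reconstructed level-order: [16, 12, 27, 6, 19, 29]


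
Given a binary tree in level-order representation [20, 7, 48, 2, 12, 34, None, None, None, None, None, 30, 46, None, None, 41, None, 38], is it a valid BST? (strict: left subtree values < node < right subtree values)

Level-order array: [20, 7, 48, 2, 12, 34, None, None, None, None, None, 30, 46, None, None, 41, None, 38]
Validate using subtree bounds (lo, hi): at each node, require lo < value < hi,
then recurse left with hi=value and right with lo=value.
Preorder trace (stopping at first violation):
  at node 20 with bounds (-inf, +inf): OK
  at node 7 with bounds (-inf, 20): OK
  at node 2 with bounds (-inf, 7): OK
  at node 12 with bounds (7, 20): OK
  at node 48 with bounds (20, +inf): OK
  at node 34 with bounds (20, 48): OK
  at node 30 with bounds (20, 34): OK
  at node 46 with bounds (34, 48): OK
  at node 41 with bounds (34, 46): OK
  at node 38 with bounds (34, 41): OK
No violation found at any node.
Result: Valid BST


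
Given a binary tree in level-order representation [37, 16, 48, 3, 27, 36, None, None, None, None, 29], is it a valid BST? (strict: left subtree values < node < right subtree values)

Level-order array: [37, 16, 48, 3, 27, 36, None, None, None, None, 29]
Validate using subtree bounds (lo, hi): at each node, require lo < value < hi,
then recurse left with hi=value and right with lo=value.
Preorder trace (stopping at first violation):
  at node 37 with bounds (-inf, +inf): OK
  at node 16 with bounds (-inf, 37): OK
  at node 3 with bounds (-inf, 16): OK
  at node 27 with bounds (16, 37): OK
  at node 29 with bounds (27, 37): OK
  at node 48 with bounds (37, +inf): OK
  at node 36 with bounds (37, 48): VIOLATION
Node 36 violates its bound: not (37 < 36 < 48).
Result: Not a valid BST


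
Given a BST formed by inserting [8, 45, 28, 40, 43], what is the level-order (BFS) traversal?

Tree insertion order: [8, 45, 28, 40, 43]
Tree (level-order array): [8, None, 45, 28, None, None, 40, None, 43]
BFS from the root, enqueuing left then right child of each popped node:
  queue [8] -> pop 8, enqueue [45], visited so far: [8]
  queue [45] -> pop 45, enqueue [28], visited so far: [8, 45]
  queue [28] -> pop 28, enqueue [40], visited so far: [8, 45, 28]
  queue [40] -> pop 40, enqueue [43], visited so far: [8, 45, 28, 40]
  queue [43] -> pop 43, enqueue [none], visited so far: [8, 45, 28, 40, 43]
Result: [8, 45, 28, 40, 43]


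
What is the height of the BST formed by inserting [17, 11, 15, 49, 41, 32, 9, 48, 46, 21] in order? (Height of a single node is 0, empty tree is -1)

Insertion order: [17, 11, 15, 49, 41, 32, 9, 48, 46, 21]
Tree (level-order array): [17, 11, 49, 9, 15, 41, None, None, None, None, None, 32, 48, 21, None, 46]
Compute height bottom-up (empty subtree = -1):
  height(9) = 1 + max(-1, -1) = 0
  height(15) = 1 + max(-1, -1) = 0
  height(11) = 1 + max(0, 0) = 1
  height(21) = 1 + max(-1, -1) = 0
  height(32) = 1 + max(0, -1) = 1
  height(46) = 1 + max(-1, -1) = 0
  height(48) = 1 + max(0, -1) = 1
  height(41) = 1 + max(1, 1) = 2
  height(49) = 1 + max(2, -1) = 3
  height(17) = 1 + max(1, 3) = 4
Height = 4


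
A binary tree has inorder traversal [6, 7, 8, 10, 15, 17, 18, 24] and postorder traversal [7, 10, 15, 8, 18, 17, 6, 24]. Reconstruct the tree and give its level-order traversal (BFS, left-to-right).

Inorder:   [6, 7, 8, 10, 15, 17, 18, 24]
Postorder: [7, 10, 15, 8, 18, 17, 6, 24]
Algorithm: postorder visits root last, so walk postorder right-to-left;
each value is the root of the current inorder slice — split it at that
value, recurse on the right subtree first, then the left.
Recursive splits:
  root=24; inorder splits into left=[6, 7, 8, 10, 15, 17, 18], right=[]
  root=6; inorder splits into left=[], right=[7, 8, 10, 15, 17, 18]
  root=17; inorder splits into left=[7, 8, 10, 15], right=[18]
  root=18; inorder splits into left=[], right=[]
  root=8; inorder splits into left=[7], right=[10, 15]
  root=15; inorder splits into left=[10], right=[]
  root=10; inorder splits into left=[], right=[]
  root=7; inorder splits into left=[], right=[]
Reconstructed level-order: [24, 6, 17, 8, 18, 7, 15, 10]


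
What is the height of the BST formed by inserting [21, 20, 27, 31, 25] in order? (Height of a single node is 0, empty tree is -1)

Insertion order: [21, 20, 27, 31, 25]
Tree (level-order array): [21, 20, 27, None, None, 25, 31]
Compute height bottom-up (empty subtree = -1):
  height(20) = 1 + max(-1, -1) = 0
  height(25) = 1 + max(-1, -1) = 0
  height(31) = 1 + max(-1, -1) = 0
  height(27) = 1 + max(0, 0) = 1
  height(21) = 1 + max(0, 1) = 2
Height = 2


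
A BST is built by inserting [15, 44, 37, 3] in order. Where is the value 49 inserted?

Starting tree (level order): [15, 3, 44, None, None, 37]
Insertion path: 15 -> 44
Result: insert 49 as right child of 44
Final tree (level order): [15, 3, 44, None, None, 37, 49]


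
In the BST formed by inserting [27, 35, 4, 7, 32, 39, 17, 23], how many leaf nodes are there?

Tree built from: [27, 35, 4, 7, 32, 39, 17, 23]
Tree (level-order array): [27, 4, 35, None, 7, 32, 39, None, 17, None, None, None, None, None, 23]
Rule: A leaf has 0 children.
Per-node child counts:
  node 27: 2 child(ren)
  node 4: 1 child(ren)
  node 7: 1 child(ren)
  node 17: 1 child(ren)
  node 23: 0 child(ren)
  node 35: 2 child(ren)
  node 32: 0 child(ren)
  node 39: 0 child(ren)
Matching nodes: [23, 32, 39]
Count of leaf nodes: 3


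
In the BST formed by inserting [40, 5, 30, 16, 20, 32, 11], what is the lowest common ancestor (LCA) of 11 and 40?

Tree insertion order: [40, 5, 30, 16, 20, 32, 11]
Tree (level-order array): [40, 5, None, None, 30, 16, 32, 11, 20]
In a BST, the LCA of p=11, q=40 is the first node v on the
root-to-leaf path with p <= v <= q (go left if both < v, right if both > v).
Walk from root:
  at 40: 11 <= 40 <= 40, this is the LCA
LCA = 40


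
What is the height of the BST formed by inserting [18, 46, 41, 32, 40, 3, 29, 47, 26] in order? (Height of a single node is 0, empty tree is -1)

Insertion order: [18, 46, 41, 32, 40, 3, 29, 47, 26]
Tree (level-order array): [18, 3, 46, None, None, 41, 47, 32, None, None, None, 29, 40, 26]
Compute height bottom-up (empty subtree = -1):
  height(3) = 1 + max(-1, -1) = 0
  height(26) = 1 + max(-1, -1) = 0
  height(29) = 1 + max(0, -1) = 1
  height(40) = 1 + max(-1, -1) = 0
  height(32) = 1 + max(1, 0) = 2
  height(41) = 1 + max(2, -1) = 3
  height(47) = 1 + max(-1, -1) = 0
  height(46) = 1 + max(3, 0) = 4
  height(18) = 1 + max(0, 4) = 5
Height = 5


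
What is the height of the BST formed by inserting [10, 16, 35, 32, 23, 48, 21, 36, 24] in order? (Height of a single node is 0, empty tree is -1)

Insertion order: [10, 16, 35, 32, 23, 48, 21, 36, 24]
Tree (level-order array): [10, None, 16, None, 35, 32, 48, 23, None, 36, None, 21, 24]
Compute height bottom-up (empty subtree = -1):
  height(21) = 1 + max(-1, -1) = 0
  height(24) = 1 + max(-1, -1) = 0
  height(23) = 1 + max(0, 0) = 1
  height(32) = 1 + max(1, -1) = 2
  height(36) = 1 + max(-1, -1) = 0
  height(48) = 1 + max(0, -1) = 1
  height(35) = 1 + max(2, 1) = 3
  height(16) = 1 + max(-1, 3) = 4
  height(10) = 1 + max(-1, 4) = 5
Height = 5


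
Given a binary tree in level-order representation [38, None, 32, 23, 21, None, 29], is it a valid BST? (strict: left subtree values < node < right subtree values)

Level-order array: [38, None, 32, 23, 21, None, 29]
Validate using subtree bounds (lo, hi): at each node, require lo < value < hi,
then recurse left with hi=value and right with lo=value.
Preorder trace (stopping at first violation):
  at node 38 with bounds (-inf, +inf): OK
  at node 32 with bounds (38, +inf): VIOLATION
Node 32 violates its bound: not (38 < 32 < +inf).
Result: Not a valid BST


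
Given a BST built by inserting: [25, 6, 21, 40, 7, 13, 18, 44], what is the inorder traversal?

Tree insertion order: [25, 6, 21, 40, 7, 13, 18, 44]
Tree (level-order array): [25, 6, 40, None, 21, None, 44, 7, None, None, None, None, 13, None, 18]
Inorder traversal: [6, 7, 13, 18, 21, 25, 40, 44]


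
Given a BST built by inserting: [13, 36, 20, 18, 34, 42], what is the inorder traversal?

Tree insertion order: [13, 36, 20, 18, 34, 42]
Tree (level-order array): [13, None, 36, 20, 42, 18, 34]
Inorder traversal: [13, 18, 20, 34, 36, 42]


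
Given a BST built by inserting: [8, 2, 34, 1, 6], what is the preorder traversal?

Tree insertion order: [8, 2, 34, 1, 6]
Tree (level-order array): [8, 2, 34, 1, 6]
Preorder traversal: [8, 2, 1, 6, 34]


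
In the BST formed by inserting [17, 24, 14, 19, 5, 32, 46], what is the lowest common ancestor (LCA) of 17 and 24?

Tree insertion order: [17, 24, 14, 19, 5, 32, 46]
Tree (level-order array): [17, 14, 24, 5, None, 19, 32, None, None, None, None, None, 46]
In a BST, the LCA of p=17, q=24 is the first node v on the
root-to-leaf path with p <= v <= q (go left if both < v, right if both > v).
Walk from root:
  at 17: 17 <= 17 <= 24, this is the LCA
LCA = 17


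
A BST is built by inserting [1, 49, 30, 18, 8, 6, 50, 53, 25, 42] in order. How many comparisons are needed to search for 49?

Search path for 49: 1 -> 49
Found: True
Comparisons: 2


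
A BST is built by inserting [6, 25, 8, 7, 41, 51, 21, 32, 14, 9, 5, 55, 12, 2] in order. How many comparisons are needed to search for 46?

Search path for 46: 6 -> 25 -> 41 -> 51
Found: False
Comparisons: 4


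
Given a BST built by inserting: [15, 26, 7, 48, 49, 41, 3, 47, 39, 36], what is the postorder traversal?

Tree insertion order: [15, 26, 7, 48, 49, 41, 3, 47, 39, 36]
Tree (level-order array): [15, 7, 26, 3, None, None, 48, None, None, 41, 49, 39, 47, None, None, 36]
Postorder traversal: [3, 7, 36, 39, 47, 41, 49, 48, 26, 15]


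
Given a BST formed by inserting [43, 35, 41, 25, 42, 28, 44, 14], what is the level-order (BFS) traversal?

Tree insertion order: [43, 35, 41, 25, 42, 28, 44, 14]
Tree (level-order array): [43, 35, 44, 25, 41, None, None, 14, 28, None, 42]
BFS from the root, enqueuing left then right child of each popped node:
  queue [43] -> pop 43, enqueue [35, 44], visited so far: [43]
  queue [35, 44] -> pop 35, enqueue [25, 41], visited so far: [43, 35]
  queue [44, 25, 41] -> pop 44, enqueue [none], visited so far: [43, 35, 44]
  queue [25, 41] -> pop 25, enqueue [14, 28], visited so far: [43, 35, 44, 25]
  queue [41, 14, 28] -> pop 41, enqueue [42], visited so far: [43, 35, 44, 25, 41]
  queue [14, 28, 42] -> pop 14, enqueue [none], visited so far: [43, 35, 44, 25, 41, 14]
  queue [28, 42] -> pop 28, enqueue [none], visited so far: [43, 35, 44, 25, 41, 14, 28]
  queue [42] -> pop 42, enqueue [none], visited so far: [43, 35, 44, 25, 41, 14, 28, 42]
Result: [43, 35, 44, 25, 41, 14, 28, 42]


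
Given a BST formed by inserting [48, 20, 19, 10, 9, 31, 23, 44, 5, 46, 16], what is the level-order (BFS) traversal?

Tree insertion order: [48, 20, 19, 10, 9, 31, 23, 44, 5, 46, 16]
Tree (level-order array): [48, 20, None, 19, 31, 10, None, 23, 44, 9, 16, None, None, None, 46, 5]
BFS from the root, enqueuing left then right child of each popped node:
  queue [48] -> pop 48, enqueue [20], visited so far: [48]
  queue [20] -> pop 20, enqueue [19, 31], visited so far: [48, 20]
  queue [19, 31] -> pop 19, enqueue [10], visited so far: [48, 20, 19]
  queue [31, 10] -> pop 31, enqueue [23, 44], visited so far: [48, 20, 19, 31]
  queue [10, 23, 44] -> pop 10, enqueue [9, 16], visited so far: [48, 20, 19, 31, 10]
  queue [23, 44, 9, 16] -> pop 23, enqueue [none], visited so far: [48, 20, 19, 31, 10, 23]
  queue [44, 9, 16] -> pop 44, enqueue [46], visited so far: [48, 20, 19, 31, 10, 23, 44]
  queue [9, 16, 46] -> pop 9, enqueue [5], visited so far: [48, 20, 19, 31, 10, 23, 44, 9]
  queue [16, 46, 5] -> pop 16, enqueue [none], visited so far: [48, 20, 19, 31, 10, 23, 44, 9, 16]
  queue [46, 5] -> pop 46, enqueue [none], visited so far: [48, 20, 19, 31, 10, 23, 44, 9, 16, 46]
  queue [5] -> pop 5, enqueue [none], visited so far: [48, 20, 19, 31, 10, 23, 44, 9, 16, 46, 5]
Result: [48, 20, 19, 31, 10, 23, 44, 9, 16, 46, 5]


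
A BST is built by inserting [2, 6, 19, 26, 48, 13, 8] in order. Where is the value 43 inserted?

Starting tree (level order): [2, None, 6, None, 19, 13, 26, 8, None, None, 48]
Insertion path: 2 -> 6 -> 19 -> 26 -> 48
Result: insert 43 as left child of 48
Final tree (level order): [2, None, 6, None, 19, 13, 26, 8, None, None, 48, None, None, 43]


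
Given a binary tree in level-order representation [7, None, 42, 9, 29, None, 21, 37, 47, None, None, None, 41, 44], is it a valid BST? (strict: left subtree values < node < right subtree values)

Level-order array: [7, None, 42, 9, 29, None, 21, 37, 47, None, None, None, 41, 44]
Validate using subtree bounds (lo, hi): at each node, require lo < value < hi,
then recurse left with hi=value and right with lo=value.
Preorder trace (stopping at first violation):
  at node 7 with bounds (-inf, +inf): OK
  at node 42 with bounds (7, +inf): OK
  at node 9 with bounds (7, 42): OK
  at node 21 with bounds (9, 42): OK
  at node 29 with bounds (42, +inf): VIOLATION
Node 29 violates its bound: not (42 < 29 < +inf).
Result: Not a valid BST


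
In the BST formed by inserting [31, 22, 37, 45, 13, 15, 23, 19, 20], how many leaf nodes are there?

Tree built from: [31, 22, 37, 45, 13, 15, 23, 19, 20]
Tree (level-order array): [31, 22, 37, 13, 23, None, 45, None, 15, None, None, None, None, None, 19, None, 20]
Rule: A leaf has 0 children.
Per-node child counts:
  node 31: 2 child(ren)
  node 22: 2 child(ren)
  node 13: 1 child(ren)
  node 15: 1 child(ren)
  node 19: 1 child(ren)
  node 20: 0 child(ren)
  node 23: 0 child(ren)
  node 37: 1 child(ren)
  node 45: 0 child(ren)
Matching nodes: [20, 23, 45]
Count of leaf nodes: 3


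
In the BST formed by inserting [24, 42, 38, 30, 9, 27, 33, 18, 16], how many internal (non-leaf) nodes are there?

Tree built from: [24, 42, 38, 30, 9, 27, 33, 18, 16]
Tree (level-order array): [24, 9, 42, None, 18, 38, None, 16, None, 30, None, None, None, 27, 33]
Rule: An internal node has at least one child.
Per-node child counts:
  node 24: 2 child(ren)
  node 9: 1 child(ren)
  node 18: 1 child(ren)
  node 16: 0 child(ren)
  node 42: 1 child(ren)
  node 38: 1 child(ren)
  node 30: 2 child(ren)
  node 27: 0 child(ren)
  node 33: 0 child(ren)
Matching nodes: [24, 9, 18, 42, 38, 30]
Count of internal (non-leaf) nodes: 6


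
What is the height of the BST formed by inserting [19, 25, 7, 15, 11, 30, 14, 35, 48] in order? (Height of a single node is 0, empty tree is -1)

Insertion order: [19, 25, 7, 15, 11, 30, 14, 35, 48]
Tree (level-order array): [19, 7, 25, None, 15, None, 30, 11, None, None, 35, None, 14, None, 48]
Compute height bottom-up (empty subtree = -1):
  height(14) = 1 + max(-1, -1) = 0
  height(11) = 1 + max(-1, 0) = 1
  height(15) = 1 + max(1, -1) = 2
  height(7) = 1 + max(-1, 2) = 3
  height(48) = 1 + max(-1, -1) = 0
  height(35) = 1 + max(-1, 0) = 1
  height(30) = 1 + max(-1, 1) = 2
  height(25) = 1 + max(-1, 2) = 3
  height(19) = 1 + max(3, 3) = 4
Height = 4


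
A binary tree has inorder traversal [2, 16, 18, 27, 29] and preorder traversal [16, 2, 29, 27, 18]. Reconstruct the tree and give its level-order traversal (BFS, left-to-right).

Inorder:  [2, 16, 18, 27, 29]
Preorder: [16, 2, 29, 27, 18]
Algorithm: preorder visits root first, so consume preorder in order;
for each root, split the current inorder slice at that value into
left-subtree inorder and right-subtree inorder, then recurse.
Recursive splits:
  root=16; inorder splits into left=[2], right=[18, 27, 29]
  root=2; inorder splits into left=[], right=[]
  root=29; inorder splits into left=[18, 27], right=[]
  root=27; inorder splits into left=[18], right=[]
  root=18; inorder splits into left=[], right=[]
Reconstructed level-order: [16, 2, 29, 27, 18]


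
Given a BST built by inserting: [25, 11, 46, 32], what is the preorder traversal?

Tree insertion order: [25, 11, 46, 32]
Tree (level-order array): [25, 11, 46, None, None, 32]
Preorder traversal: [25, 11, 46, 32]


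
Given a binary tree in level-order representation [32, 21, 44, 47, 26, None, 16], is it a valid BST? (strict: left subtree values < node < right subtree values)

Level-order array: [32, 21, 44, 47, 26, None, 16]
Validate using subtree bounds (lo, hi): at each node, require lo < value < hi,
then recurse left with hi=value and right with lo=value.
Preorder trace (stopping at first violation):
  at node 32 with bounds (-inf, +inf): OK
  at node 21 with bounds (-inf, 32): OK
  at node 47 with bounds (-inf, 21): VIOLATION
Node 47 violates its bound: not (-inf < 47 < 21).
Result: Not a valid BST


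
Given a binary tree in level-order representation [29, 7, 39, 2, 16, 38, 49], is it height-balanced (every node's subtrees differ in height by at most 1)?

Tree (level-order array): [29, 7, 39, 2, 16, 38, 49]
Definition: a tree is height-balanced if, at every node, |h(left) - h(right)| <= 1 (empty subtree has height -1).
Bottom-up per-node check:
  node 2: h_left=-1, h_right=-1, diff=0 [OK], height=0
  node 16: h_left=-1, h_right=-1, diff=0 [OK], height=0
  node 7: h_left=0, h_right=0, diff=0 [OK], height=1
  node 38: h_left=-1, h_right=-1, diff=0 [OK], height=0
  node 49: h_left=-1, h_right=-1, diff=0 [OK], height=0
  node 39: h_left=0, h_right=0, diff=0 [OK], height=1
  node 29: h_left=1, h_right=1, diff=0 [OK], height=2
All nodes satisfy the balance condition.
Result: Balanced


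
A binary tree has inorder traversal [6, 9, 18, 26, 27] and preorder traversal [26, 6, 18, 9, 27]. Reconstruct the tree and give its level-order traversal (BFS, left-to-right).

Inorder:  [6, 9, 18, 26, 27]
Preorder: [26, 6, 18, 9, 27]
Algorithm: preorder visits root first, so consume preorder in order;
for each root, split the current inorder slice at that value into
left-subtree inorder and right-subtree inorder, then recurse.
Recursive splits:
  root=26; inorder splits into left=[6, 9, 18], right=[27]
  root=6; inorder splits into left=[], right=[9, 18]
  root=18; inorder splits into left=[9], right=[]
  root=9; inorder splits into left=[], right=[]
  root=27; inorder splits into left=[], right=[]
Reconstructed level-order: [26, 6, 27, 18, 9]


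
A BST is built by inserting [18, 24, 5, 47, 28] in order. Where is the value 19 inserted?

Starting tree (level order): [18, 5, 24, None, None, None, 47, 28]
Insertion path: 18 -> 24
Result: insert 19 as left child of 24
Final tree (level order): [18, 5, 24, None, None, 19, 47, None, None, 28]


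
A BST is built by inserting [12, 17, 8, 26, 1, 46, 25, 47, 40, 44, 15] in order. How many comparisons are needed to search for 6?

Search path for 6: 12 -> 8 -> 1
Found: False
Comparisons: 3


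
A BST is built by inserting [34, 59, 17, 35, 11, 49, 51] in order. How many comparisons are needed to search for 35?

Search path for 35: 34 -> 59 -> 35
Found: True
Comparisons: 3


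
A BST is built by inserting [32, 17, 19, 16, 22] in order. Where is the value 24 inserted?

Starting tree (level order): [32, 17, None, 16, 19, None, None, None, 22]
Insertion path: 32 -> 17 -> 19 -> 22
Result: insert 24 as right child of 22
Final tree (level order): [32, 17, None, 16, 19, None, None, None, 22, None, 24]


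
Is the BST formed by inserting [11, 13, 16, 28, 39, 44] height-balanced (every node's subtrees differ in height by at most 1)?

Tree (level-order array): [11, None, 13, None, 16, None, 28, None, 39, None, 44]
Definition: a tree is height-balanced if, at every node, |h(left) - h(right)| <= 1 (empty subtree has height -1).
Bottom-up per-node check:
  node 44: h_left=-1, h_right=-1, diff=0 [OK], height=0
  node 39: h_left=-1, h_right=0, diff=1 [OK], height=1
  node 28: h_left=-1, h_right=1, diff=2 [FAIL (|-1-1|=2 > 1)], height=2
  node 16: h_left=-1, h_right=2, diff=3 [FAIL (|-1-2|=3 > 1)], height=3
  node 13: h_left=-1, h_right=3, diff=4 [FAIL (|-1-3|=4 > 1)], height=4
  node 11: h_left=-1, h_right=4, diff=5 [FAIL (|-1-4|=5 > 1)], height=5
Node 28 violates the condition: |-1 - 1| = 2 > 1.
Result: Not balanced


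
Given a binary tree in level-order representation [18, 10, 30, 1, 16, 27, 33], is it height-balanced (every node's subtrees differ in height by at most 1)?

Tree (level-order array): [18, 10, 30, 1, 16, 27, 33]
Definition: a tree is height-balanced if, at every node, |h(left) - h(right)| <= 1 (empty subtree has height -1).
Bottom-up per-node check:
  node 1: h_left=-1, h_right=-1, diff=0 [OK], height=0
  node 16: h_left=-1, h_right=-1, diff=0 [OK], height=0
  node 10: h_left=0, h_right=0, diff=0 [OK], height=1
  node 27: h_left=-1, h_right=-1, diff=0 [OK], height=0
  node 33: h_left=-1, h_right=-1, diff=0 [OK], height=0
  node 30: h_left=0, h_right=0, diff=0 [OK], height=1
  node 18: h_left=1, h_right=1, diff=0 [OK], height=2
All nodes satisfy the balance condition.
Result: Balanced


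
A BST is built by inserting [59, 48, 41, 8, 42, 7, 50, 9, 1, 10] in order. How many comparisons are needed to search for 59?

Search path for 59: 59
Found: True
Comparisons: 1


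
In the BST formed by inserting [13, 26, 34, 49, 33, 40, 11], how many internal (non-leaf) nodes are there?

Tree built from: [13, 26, 34, 49, 33, 40, 11]
Tree (level-order array): [13, 11, 26, None, None, None, 34, 33, 49, None, None, 40]
Rule: An internal node has at least one child.
Per-node child counts:
  node 13: 2 child(ren)
  node 11: 0 child(ren)
  node 26: 1 child(ren)
  node 34: 2 child(ren)
  node 33: 0 child(ren)
  node 49: 1 child(ren)
  node 40: 0 child(ren)
Matching nodes: [13, 26, 34, 49]
Count of internal (non-leaf) nodes: 4


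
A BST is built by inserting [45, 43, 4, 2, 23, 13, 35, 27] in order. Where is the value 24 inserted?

Starting tree (level order): [45, 43, None, 4, None, 2, 23, None, None, 13, 35, None, None, 27]
Insertion path: 45 -> 43 -> 4 -> 23 -> 35 -> 27
Result: insert 24 as left child of 27
Final tree (level order): [45, 43, None, 4, None, 2, 23, None, None, 13, 35, None, None, 27, None, 24]


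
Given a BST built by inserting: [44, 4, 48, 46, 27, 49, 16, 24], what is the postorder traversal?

Tree insertion order: [44, 4, 48, 46, 27, 49, 16, 24]
Tree (level-order array): [44, 4, 48, None, 27, 46, 49, 16, None, None, None, None, None, None, 24]
Postorder traversal: [24, 16, 27, 4, 46, 49, 48, 44]


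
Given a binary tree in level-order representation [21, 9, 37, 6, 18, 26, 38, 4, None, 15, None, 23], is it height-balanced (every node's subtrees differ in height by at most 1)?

Tree (level-order array): [21, 9, 37, 6, 18, 26, 38, 4, None, 15, None, 23]
Definition: a tree is height-balanced if, at every node, |h(left) - h(right)| <= 1 (empty subtree has height -1).
Bottom-up per-node check:
  node 4: h_left=-1, h_right=-1, diff=0 [OK], height=0
  node 6: h_left=0, h_right=-1, diff=1 [OK], height=1
  node 15: h_left=-1, h_right=-1, diff=0 [OK], height=0
  node 18: h_left=0, h_right=-1, diff=1 [OK], height=1
  node 9: h_left=1, h_right=1, diff=0 [OK], height=2
  node 23: h_left=-1, h_right=-1, diff=0 [OK], height=0
  node 26: h_left=0, h_right=-1, diff=1 [OK], height=1
  node 38: h_left=-1, h_right=-1, diff=0 [OK], height=0
  node 37: h_left=1, h_right=0, diff=1 [OK], height=2
  node 21: h_left=2, h_right=2, diff=0 [OK], height=3
All nodes satisfy the balance condition.
Result: Balanced


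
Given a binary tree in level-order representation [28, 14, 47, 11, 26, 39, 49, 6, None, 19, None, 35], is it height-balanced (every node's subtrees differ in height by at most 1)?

Tree (level-order array): [28, 14, 47, 11, 26, 39, 49, 6, None, 19, None, 35]
Definition: a tree is height-balanced if, at every node, |h(left) - h(right)| <= 1 (empty subtree has height -1).
Bottom-up per-node check:
  node 6: h_left=-1, h_right=-1, diff=0 [OK], height=0
  node 11: h_left=0, h_right=-1, diff=1 [OK], height=1
  node 19: h_left=-1, h_right=-1, diff=0 [OK], height=0
  node 26: h_left=0, h_right=-1, diff=1 [OK], height=1
  node 14: h_left=1, h_right=1, diff=0 [OK], height=2
  node 35: h_left=-1, h_right=-1, diff=0 [OK], height=0
  node 39: h_left=0, h_right=-1, diff=1 [OK], height=1
  node 49: h_left=-1, h_right=-1, diff=0 [OK], height=0
  node 47: h_left=1, h_right=0, diff=1 [OK], height=2
  node 28: h_left=2, h_right=2, diff=0 [OK], height=3
All nodes satisfy the balance condition.
Result: Balanced


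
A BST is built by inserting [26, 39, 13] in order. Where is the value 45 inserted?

Starting tree (level order): [26, 13, 39]
Insertion path: 26 -> 39
Result: insert 45 as right child of 39
Final tree (level order): [26, 13, 39, None, None, None, 45]


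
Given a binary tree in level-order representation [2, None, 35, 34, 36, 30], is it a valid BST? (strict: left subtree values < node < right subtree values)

Level-order array: [2, None, 35, 34, 36, 30]
Validate using subtree bounds (lo, hi): at each node, require lo < value < hi,
then recurse left with hi=value and right with lo=value.
Preorder trace (stopping at first violation):
  at node 2 with bounds (-inf, +inf): OK
  at node 35 with bounds (2, +inf): OK
  at node 34 with bounds (2, 35): OK
  at node 30 with bounds (2, 34): OK
  at node 36 with bounds (35, +inf): OK
No violation found at any node.
Result: Valid BST


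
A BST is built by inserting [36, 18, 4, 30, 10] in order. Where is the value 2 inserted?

Starting tree (level order): [36, 18, None, 4, 30, None, 10]
Insertion path: 36 -> 18 -> 4
Result: insert 2 as left child of 4
Final tree (level order): [36, 18, None, 4, 30, 2, 10]


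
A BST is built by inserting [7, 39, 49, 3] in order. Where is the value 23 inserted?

Starting tree (level order): [7, 3, 39, None, None, None, 49]
Insertion path: 7 -> 39
Result: insert 23 as left child of 39
Final tree (level order): [7, 3, 39, None, None, 23, 49]


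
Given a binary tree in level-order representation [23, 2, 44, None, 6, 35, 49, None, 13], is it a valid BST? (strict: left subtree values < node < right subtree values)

Level-order array: [23, 2, 44, None, 6, 35, 49, None, 13]
Validate using subtree bounds (lo, hi): at each node, require lo < value < hi,
then recurse left with hi=value and right with lo=value.
Preorder trace (stopping at first violation):
  at node 23 with bounds (-inf, +inf): OK
  at node 2 with bounds (-inf, 23): OK
  at node 6 with bounds (2, 23): OK
  at node 13 with bounds (6, 23): OK
  at node 44 with bounds (23, +inf): OK
  at node 35 with bounds (23, 44): OK
  at node 49 with bounds (44, +inf): OK
No violation found at any node.
Result: Valid BST


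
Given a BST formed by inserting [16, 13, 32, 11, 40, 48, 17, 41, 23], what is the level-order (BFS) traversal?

Tree insertion order: [16, 13, 32, 11, 40, 48, 17, 41, 23]
Tree (level-order array): [16, 13, 32, 11, None, 17, 40, None, None, None, 23, None, 48, None, None, 41]
BFS from the root, enqueuing left then right child of each popped node:
  queue [16] -> pop 16, enqueue [13, 32], visited so far: [16]
  queue [13, 32] -> pop 13, enqueue [11], visited so far: [16, 13]
  queue [32, 11] -> pop 32, enqueue [17, 40], visited so far: [16, 13, 32]
  queue [11, 17, 40] -> pop 11, enqueue [none], visited so far: [16, 13, 32, 11]
  queue [17, 40] -> pop 17, enqueue [23], visited so far: [16, 13, 32, 11, 17]
  queue [40, 23] -> pop 40, enqueue [48], visited so far: [16, 13, 32, 11, 17, 40]
  queue [23, 48] -> pop 23, enqueue [none], visited so far: [16, 13, 32, 11, 17, 40, 23]
  queue [48] -> pop 48, enqueue [41], visited so far: [16, 13, 32, 11, 17, 40, 23, 48]
  queue [41] -> pop 41, enqueue [none], visited so far: [16, 13, 32, 11, 17, 40, 23, 48, 41]
Result: [16, 13, 32, 11, 17, 40, 23, 48, 41]


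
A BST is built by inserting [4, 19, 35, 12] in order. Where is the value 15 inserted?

Starting tree (level order): [4, None, 19, 12, 35]
Insertion path: 4 -> 19 -> 12
Result: insert 15 as right child of 12
Final tree (level order): [4, None, 19, 12, 35, None, 15]


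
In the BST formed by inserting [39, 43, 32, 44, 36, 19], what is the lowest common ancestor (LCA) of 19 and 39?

Tree insertion order: [39, 43, 32, 44, 36, 19]
Tree (level-order array): [39, 32, 43, 19, 36, None, 44]
In a BST, the LCA of p=19, q=39 is the first node v on the
root-to-leaf path with p <= v <= q (go left if both < v, right if both > v).
Walk from root:
  at 39: 19 <= 39 <= 39, this is the LCA
LCA = 39


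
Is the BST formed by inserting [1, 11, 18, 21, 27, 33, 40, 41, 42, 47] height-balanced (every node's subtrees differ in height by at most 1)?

Tree (level-order array): [1, None, 11, None, 18, None, 21, None, 27, None, 33, None, 40, None, 41, None, 42, None, 47]
Definition: a tree is height-balanced if, at every node, |h(left) - h(right)| <= 1 (empty subtree has height -1).
Bottom-up per-node check:
  node 47: h_left=-1, h_right=-1, diff=0 [OK], height=0
  node 42: h_left=-1, h_right=0, diff=1 [OK], height=1
  node 41: h_left=-1, h_right=1, diff=2 [FAIL (|-1-1|=2 > 1)], height=2
  node 40: h_left=-1, h_right=2, diff=3 [FAIL (|-1-2|=3 > 1)], height=3
  node 33: h_left=-1, h_right=3, diff=4 [FAIL (|-1-3|=4 > 1)], height=4
  node 27: h_left=-1, h_right=4, diff=5 [FAIL (|-1-4|=5 > 1)], height=5
  node 21: h_left=-1, h_right=5, diff=6 [FAIL (|-1-5|=6 > 1)], height=6
  node 18: h_left=-1, h_right=6, diff=7 [FAIL (|-1-6|=7 > 1)], height=7
  node 11: h_left=-1, h_right=7, diff=8 [FAIL (|-1-7|=8 > 1)], height=8
  node 1: h_left=-1, h_right=8, diff=9 [FAIL (|-1-8|=9 > 1)], height=9
Node 41 violates the condition: |-1 - 1| = 2 > 1.
Result: Not balanced


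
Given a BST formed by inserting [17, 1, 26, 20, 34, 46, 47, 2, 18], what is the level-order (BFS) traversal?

Tree insertion order: [17, 1, 26, 20, 34, 46, 47, 2, 18]
Tree (level-order array): [17, 1, 26, None, 2, 20, 34, None, None, 18, None, None, 46, None, None, None, 47]
BFS from the root, enqueuing left then right child of each popped node:
  queue [17] -> pop 17, enqueue [1, 26], visited so far: [17]
  queue [1, 26] -> pop 1, enqueue [2], visited so far: [17, 1]
  queue [26, 2] -> pop 26, enqueue [20, 34], visited so far: [17, 1, 26]
  queue [2, 20, 34] -> pop 2, enqueue [none], visited so far: [17, 1, 26, 2]
  queue [20, 34] -> pop 20, enqueue [18], visited so far: [17, 1, 26, 2, 20]
  queue [34, 18] -> pop 34, enqueue [46], visited so far: [17, 1, 26, 2, 20, 34]
  queue [18, 46] -> pop 18, enqueue [none], visited so far: [17, 1, 26, 2, 20, 34, 18]
  queue [46] -> pop 46, enqueue [47], visited so far: [17, 1, 26, 2, 20, 34, 18, 46]
  queue [47] -> pop 47, enqueue [none], visited so far: [17, 1, 26, 2, 20, 34, 18, 46, 47]
Result: [17, 1, 26, 2, 20, 34, 18, 46, 47]


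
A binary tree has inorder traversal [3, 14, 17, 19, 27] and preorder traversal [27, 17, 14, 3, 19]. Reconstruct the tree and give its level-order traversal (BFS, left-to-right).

Inorder:  [3, 14, 17, 19, 27]
Preorder: [27, 17, 14, 3, 19]
Algorithm: preorder visits root first, so consume preorder in order;
for each root, split the current inorder slice at that value into
left-subtree inorder and right-subtree inorder, then recurse.
Recursive splits:
  root=27; inorder splits into left=[3, 14, 17, 19], right=[]
  root=17; inorder splits into left=[3, 14], right=[19]
  root=14; inorder splits into left=[3], right=[]
  root=3; inorder splits into left=[], right=[]
  root=19; inorder splits into left=[], right=[]
Reconstructed level-order: [27, 17, 14, 19, 3]


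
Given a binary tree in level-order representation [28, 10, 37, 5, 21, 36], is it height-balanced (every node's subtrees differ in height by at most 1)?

Tree (level-order array): [28, 10, 37, 5, 21, 36]
Definition: a tree is height-balanced if, at every node, |h(left) - h(right)| <= 1 (empty subtree has height -1).
Bottom-up per-node check:
  node 5: h_left=-1, h_right=-1, diff=0 [OK], height=0
  node 21: h_left=-1, h_right=-1, diff=0 [OK], height=0
  node 10: h_left=0, h_right=0, diff=0 [OK], height=1
  node 36: h_left=-1, h_right=-1, diff=0 [OK], height=0
  node 37: h_left=0, h_right=-1, diff=1 [OK], height=1
  node 28: h_left=1, h_right=1, diff=0 [OK], height=2
All nodes satisfy the balance condition.
Result: Balanced
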